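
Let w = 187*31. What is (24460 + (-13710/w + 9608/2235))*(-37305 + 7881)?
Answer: -3108508596226208/4318765 ≈ -7.1977e+8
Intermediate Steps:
w = 5797
(24460 + (-13710/w + 9608/2235))*(-37305 + 7881) = (24460 + (-13710/5797 + 9608/2235))*(-37305 + 7881) = (24460 + (-13710*1/5797 + 9608*(1/2235)))*(-29424) = (24460 + (-13710/5797 + 9608/2235))*(-29424) = (24460 + 25055726/12956295)*(-29424) = (316936031426/12956295)*(-29424) = -3108508596226208/4318765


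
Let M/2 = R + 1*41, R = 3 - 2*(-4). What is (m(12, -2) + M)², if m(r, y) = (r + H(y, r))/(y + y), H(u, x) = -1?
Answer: 164025/16 ≈ 10252.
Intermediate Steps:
R = 11 (R = 3 + 8 = 11)
m(r, y) = (-1 + r)/(2*y) (m(r, y) = (r - 1)/(y + y) = (-1 + r)/((2*y)) = (-1 + r)*(1/(2*y)) = (-1 + r)/(2*y))
M = 104 (M = 2*(11 + 1*41) = 2*(11 + 41) = 2*52 = 104)
(m(12, -2) + M)² = ((½)*(-1 + 12)/(-2) + 104)² = ((½)*(-½)*11 + 104)² = (-11/4 + 104)² = (405/4)² = 164025/16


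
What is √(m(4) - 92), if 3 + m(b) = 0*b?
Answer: I*√95 ≈ 9.7468*I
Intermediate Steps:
m(b) = -3 (m(b) = -3 + 0*b = -3 + 0 = -3)
√(m(4) - 92) = √(-3 - 92) = √(-95) = I*√95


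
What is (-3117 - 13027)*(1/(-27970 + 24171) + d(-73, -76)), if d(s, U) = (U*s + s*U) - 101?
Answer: -674334944576/3799 ≈ -1.7750e+8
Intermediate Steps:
d(s, U) = -101 + 2*U*s (d(s, U) = (U*s + U*s) - 101 = 2*U*s - 101 = -101 + 2*U*s)
(-3117 - 13027)*(1/(-27970 + 24171) + d(-73, -76)) = (-3117 - 13027)*(1/(-27970 + 24171) + (-101 + 2*(-76)*(-73))) = -16144*(1/(-3799) + (-101 + 11096)) = -16144*(-1/3799 + 10995) = -16144*41770004/3799 = -674334944576/3799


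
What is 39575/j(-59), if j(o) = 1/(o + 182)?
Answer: 4867725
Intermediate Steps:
j(o) = 1/(182 + o)
39575/j(-59) = 39575/(1/(182 - 59)) = 39575/(1/123) = 39575*123 = 4867725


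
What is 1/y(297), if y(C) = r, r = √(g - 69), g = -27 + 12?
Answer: -I*√21/42 ≈ -0.10911*I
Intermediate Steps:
g = -15
r = 2*I*√21 (r = √(-15 - 69) = √(-84) = 2*I*√21 ≈ 9.1651*I)
y(C) = 2*I*√21
1/y(297) = 1/(2*I*√21) = -I*√21/42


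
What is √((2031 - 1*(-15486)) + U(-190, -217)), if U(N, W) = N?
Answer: √17327 ≈ 131.63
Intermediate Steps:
√((2031 - 1*(-15486)) + U(-190, -217)) = √((2031 - 1*(-15486)) - 190) = √((2031 + 15486) - 190) = √(17517 - 190) = √17327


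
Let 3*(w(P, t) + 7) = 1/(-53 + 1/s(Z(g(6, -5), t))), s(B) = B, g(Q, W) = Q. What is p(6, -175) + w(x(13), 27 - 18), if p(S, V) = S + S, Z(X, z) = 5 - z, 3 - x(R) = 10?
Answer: 3191/639 ≈ 4.9937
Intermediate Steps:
x(R) = -7 (x(R) = 3 - 1*10 = 3 - 10 = -7)
p(S, V) = 2*S
w(P, t) = -7 + 1/(3*(-53 + 1/(5 - t)))
p(6, -175) + w(x(13), 27 - 18) = 2*6 + (5549 - 1114*(27 - 18))/(3*(-264 + 53*(27 - 18))) = 12 + (5549 - 1114*9)/(3*(-264 + 53*9)) = 12 + (5549 - 10026)/(3*(-264 + 477)) = 12 + (⅓)*(-4477)/213 = 12 + (⅓)*(1/213)*(-4477) = 12 - 4477/639 = 3191/639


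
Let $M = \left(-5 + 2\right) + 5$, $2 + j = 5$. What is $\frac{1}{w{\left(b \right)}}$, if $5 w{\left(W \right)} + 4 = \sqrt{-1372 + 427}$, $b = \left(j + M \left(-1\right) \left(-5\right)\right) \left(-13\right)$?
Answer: $- \frac{20}{961} - \frac{15 i \sqrt{105}}{961} \approx -0.020812 - 0.15994 i$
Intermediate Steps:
$j = 3$ ($j = -2 + 5 = 3$)
$M = 2$ ($M = -3 + 5 = 2$)
$b = -169$ ($b = \left(3 + 2 \left(-1\right) \left(-5\right)\right) \left(-13\right) = \left(3 - -10\right) \left(-13\right) = \left(3 + 10\right) \left(-13\right) = 13 \left(-13\right) = -169$)
$w{\left(W \right)} = - \frac{4}{5} + \frac{3 i \sqrt{105}}{5}$ ($w{\left(W \right)} = - \frac{4}{5} + \frac{\sqrt{-1372 + 427}}{5} = - \frac{4}{5} + \frac{\sqrt{-945}}{5} = - \frac{4}{5} + \frac{3 i \sqrt{105}}{5}$)
$\frac{1}{w{\left(b \right)}} = \frac{1}{- \frac{4}{5} + \frac{3 i \sqrt{105}}{5}}$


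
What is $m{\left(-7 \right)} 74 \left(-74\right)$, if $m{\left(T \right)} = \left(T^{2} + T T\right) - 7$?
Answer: $-498316$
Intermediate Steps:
$m{\left(T \right)} = -7 + 2 T^{2}$ ($m{\left(T \right)} = \left(T^{2} + T^{2}\right) - 7 = 2 T^{2} - 7 = -7 + 2 T^{2}$)
$m{\left(-7 \right)} 74 \left(-74\right) = \left(-7 + 2 \left(-7\right)^{2}\right) 74 \left(-74\right) = \left(-7 + 2 \cdot 49\right) 74 \left(-74\right) = \left(-7 + 98\right) 74 \left(-74\right) = 91 \cdot 74 \left(-74\right) = 6734 \left(-74\right) = -498316$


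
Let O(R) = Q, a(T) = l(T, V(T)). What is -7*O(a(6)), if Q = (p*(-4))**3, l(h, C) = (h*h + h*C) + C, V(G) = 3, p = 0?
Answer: 0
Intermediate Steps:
l(h, C) = C + h**2 + C*h (l(h, C) = (h**2 + C*h) + C = C + h**2 + C*h)
a(T) = 3 + T**2 + 3*T
Q = 0 (Q = (0*(-4))**3 = 0**3 = 0)
O(R) = 0
-7*O(a(6)) = -7*0 = 0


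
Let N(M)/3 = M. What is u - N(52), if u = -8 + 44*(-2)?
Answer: -252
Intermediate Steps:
u = -96 (u = -8 - 88 = -96)
N(M) = 3*M
u - N(52) = -96 - 3*52 = -96 - 1*156 = -96 - 156 = -252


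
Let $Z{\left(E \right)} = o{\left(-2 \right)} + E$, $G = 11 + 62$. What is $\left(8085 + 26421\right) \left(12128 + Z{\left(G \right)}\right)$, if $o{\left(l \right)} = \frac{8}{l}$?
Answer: $420869682$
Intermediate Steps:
$G = 73$
$Z{\left(E \right)} = -4 + E$ ($Z{\left(E \right)} = \frac{8}{-2} + E = 8 \left(- \frac{1}{2}\right) + E = -4 + E$)
$\left(8085 + 26421\right) \left(12128 + Z{\left(G \right)}\right) = \left(8085 + 26421\right) \left(12128 + \left(-4 + 73\right)\right) = 34506 \left(12128 + 69\right) = 34506 \cdot 12197 = 420869682$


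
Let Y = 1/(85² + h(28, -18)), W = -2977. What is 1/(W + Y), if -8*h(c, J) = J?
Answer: -28909/86062089 ≈ -0.00033591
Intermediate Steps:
h(c, J) = -J/8
Y = 4/28909 (Y = 1/(85² - ⅛*(-18)) = 1/(7225 + 9/4) = 1/(28909/4) = 4/28909 ≈ 0.00013837)
1/(W + Y) = 1/(-2977 + 4/28909) = 1/(-86062089/28909) = -28909/86062089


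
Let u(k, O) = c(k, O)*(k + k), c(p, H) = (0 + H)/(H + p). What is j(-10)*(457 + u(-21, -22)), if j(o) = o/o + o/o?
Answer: 37454/43 ≈ 871.02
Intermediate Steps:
j(o) = 2 (j(o) = 1 + 1 = 2)
c(p, H) = H/(H + p)
u(k, O) = 2*O*k/(O + k) (u(k, O) = (O/(O + k))*(k + k) = (O/(O + k))*(2*k) = 2*O*k/(O + k))
j(-10)*(457 + u(-21, -22)) = 2*(457 + 2*(-22)*(-21)/(-22 - 21)) = 2*(457 + 2*(-22)*(-21)/(-43)) = 2*(457 + 2*(-22)*(-21)*(-1/43)) = 2*(457 - 924/43) = 2*(18727/43) = 37454/43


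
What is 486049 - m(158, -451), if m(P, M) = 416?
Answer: 485633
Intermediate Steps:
486049 - m(158, -451) = 486049 - 1*416 = 486049 - 416 = 485633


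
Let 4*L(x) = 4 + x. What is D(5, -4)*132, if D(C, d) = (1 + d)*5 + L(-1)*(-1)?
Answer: -2079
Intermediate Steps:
L(x) = 1 + x/4 (L(x) = (4 + x)/4 = 1 + x/4)
D(C, d) = 17/4 + 5*d (D(C, d) = (1 + d)*5 + (1 + (¼)*(-1))*(-1) = (5 + 5*d) + (1 - ¼)*(-1) = (5 + 5*d) + (¾)*(-1) = (5 + 5*d) - ¾ = 17/4 + 5*d)
D(5, -4)*132 = (17/4 + 5*(-4))*132 = (17/4 - 20)*132 = -63/4*132 = -2079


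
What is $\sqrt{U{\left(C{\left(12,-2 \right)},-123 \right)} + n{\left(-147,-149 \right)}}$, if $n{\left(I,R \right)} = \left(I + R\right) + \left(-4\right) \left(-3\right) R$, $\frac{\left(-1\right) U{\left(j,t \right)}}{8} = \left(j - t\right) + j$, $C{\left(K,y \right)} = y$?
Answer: $2 i \sqrt{759} \approx 55.1 i$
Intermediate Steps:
$U{\left(j,t \right)} = - 16 j + 8 t$ ($U{\left(j,t \right)} = - 8 \left(\left(j - t\right) + j\right) = - 8 \left(- t + 2 j\right) = - 16 j + 8 t$)
$n{\left(I,R \right)} = I + 13 R$ ($n{\left(I,R \right)} = \left(I + R\right) + 12 R = I + 13 R$)
$\sqrt{U{\left(C{\left(12,-2 \right)},-123 \right)} + n{\left(-147,-149 \right)}} = \sqrt{\left(\left(-16\right) \left(-2\right) + 8 \left(-123\right)\right) + \left(-147 + 13 \left(-149\right)\right)} = \sqrt{\left(32 - 984\right) - 2084} = \sqrt{-952 - 2084} = \sqrt{-3036} = 2 i \sqrt{759}$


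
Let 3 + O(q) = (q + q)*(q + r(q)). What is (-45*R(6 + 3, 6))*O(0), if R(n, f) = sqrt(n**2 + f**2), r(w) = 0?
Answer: 405*sqrt(13) ≈ 1460.2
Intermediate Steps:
O(q) = -3 + 2*q**2 (O(q) = -3 + (q + q)*(q + 0) = -3 + (2*q)*q = -3 + 2*q**2)
R(n, f) = sqrt(f**2 + n**2)
(-45*R(6 + 3, 6))*O(0) = (-45*sqrt(6**2 + (6 + 3)**2))*(-3 + 2*0**2) = (-45*sqrt(36 + 9**2))*(-3 + 2*0) = (-45*sqrt(36 + 81))*(-3 + 0) = -135*sqrt(13)*(-3) = 405*sqrt(13)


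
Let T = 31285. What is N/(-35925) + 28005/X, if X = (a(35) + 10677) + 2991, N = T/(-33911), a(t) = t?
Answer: 6823518972346/3338743281105 ≈ 2.0437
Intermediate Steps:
N = -31285/33911 (N = 31285/(-33911) = 31285*(-1/33911) = -31285/33911 ≈ -0.92256)
X = 13703 (X = (35 + 10677) + 2991 = 10712 + 2991 = 13703)
N/(-35925) + 28005/X = -31285/33911/(-35925) + 28005/13703 = -31285/33911*(-1/35925) + 28005*(1/13703) = 6257/243650535 + 28005/13703 = 6823518972346/3338743281105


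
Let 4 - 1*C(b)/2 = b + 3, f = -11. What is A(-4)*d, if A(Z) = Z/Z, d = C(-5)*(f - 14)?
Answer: -300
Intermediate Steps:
C(b) = 2 - 2*b (C(b) = 8 - 2*(b + 3) = 8 - 2*(3 + b) = 8 + (-6 - 2*b) = 2 - 2*b)
d = -300 (d = (2 - 2*(-5))*(-11 - 14) = (2 + 10)*(-25) = 12*(-25) = -300)
A(Z) = 1
A(-4)*d = 1*(-300) = -300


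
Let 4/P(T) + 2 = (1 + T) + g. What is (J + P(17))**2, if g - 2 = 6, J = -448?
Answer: 7219969/36 ≈ 2.0055e+5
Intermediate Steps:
g = 8 (g = 2 + 6 = 8)
P(T) = 4/(7 + T) (P(T) = 4/(-2 + ((1 + T) + 8)) = 4/(-2 + (9 + T)) = 4/(7 + T))
(J + P(17))**2 = (-448 + 4/(7 + 17))**2 = (-448 + 4/24)**2 = (-448 + 4*(1/24))**2 = (-448 + 1/6)**2 = (-2687/6)**2 = 7219969/36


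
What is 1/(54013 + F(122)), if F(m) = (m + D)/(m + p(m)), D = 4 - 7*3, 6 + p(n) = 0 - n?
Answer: 2/107991 ≈ 1.8520e-5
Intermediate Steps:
p(n) = -6 - n (p(n) = -6 + (0 - n) = -6 - n)
D = -17 (D = 4 - 21 = -17)
F(m) = 17/6 - m/6 (F(m) = (m - 17)/(m + (-6 - m)) = (-17 + m)/(-6) = (-17 + m)*(-1/6) = 17/6 - m/6)
1/(54013 + F(122)) = 1/(54013 + (17/6 - 1/6*122)) = 1/(54013 + (17/6 - 61/3)) = 1/(54013 - 35/2) = 1/(107991/2) = 2/107991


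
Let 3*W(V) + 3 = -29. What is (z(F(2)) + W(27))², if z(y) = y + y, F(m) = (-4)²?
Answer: 4096/9 ≈ 455.11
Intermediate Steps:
F(m) = 16
W(V) = -32/3 (W(V) = -1 + (⅓)*(-29) = -1 - 29/3 = -32/3)
z(y) = 2*y
(z(F(2)) + W(27))² = (2*16 - 32/3)² = (32 - 32/3)² = (64/3)² = 4096/9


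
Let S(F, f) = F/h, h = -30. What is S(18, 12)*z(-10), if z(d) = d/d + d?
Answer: 27/5 ≈ 5.4000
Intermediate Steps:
S(F, f) = -F/30 (S(F, f) = F/(-30) = F*(-1/30) = -F/30)
z(d) = 1 + d
S(18, 12)*z(-10) = (-1/30*18)*(1 - 10) = -3/5*(-9) = 27/5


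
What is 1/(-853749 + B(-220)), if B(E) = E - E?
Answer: -1/853749 ≈ -1.1713e-6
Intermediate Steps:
B(E) = 0
1/(-853749 + B(-220)) = 1/(-853749 + 0) = 1/(-853749) = -1/853749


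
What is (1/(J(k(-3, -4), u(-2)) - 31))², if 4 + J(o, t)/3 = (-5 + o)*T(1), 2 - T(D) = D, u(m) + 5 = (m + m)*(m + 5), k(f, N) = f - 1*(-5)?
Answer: 1/2704 ≈ 0.00036982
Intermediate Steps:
k(f, N) = 5 + f (k(f, N) = f + 5 = 5 + f)
u(m) = -5 + 2*m*(5 + m) (u(m) = -5 + (m + m)*(m + 5) = -5 + (2*m)*(5 + m) = -5 + 2*m*(5 + m))
T(D) = 2 - D
J(o, t) = -27 + 3*o (J(o, t) = -12 + 3*((-5 + o)*(2 - 1*1)) = -12 + 3*((-5 + o)*(2 - 1)) = -12 + 3*((-5 + o)*1) = -12 + 3*(-5 + o) = -12 + (-15 + 3*o) = -27 + 3*o)
(1/(J(k(-3, -4), u(-2)) - 31))² = (1/((-27 + 3*(5 - 3)) - 31))² = (1/((-27 + 3*2) - 31))² = (1/((-27 + 6) - 31))² = (1/(-21 - 31))² = (1/(-52))² = (-1/52)² = 1/2704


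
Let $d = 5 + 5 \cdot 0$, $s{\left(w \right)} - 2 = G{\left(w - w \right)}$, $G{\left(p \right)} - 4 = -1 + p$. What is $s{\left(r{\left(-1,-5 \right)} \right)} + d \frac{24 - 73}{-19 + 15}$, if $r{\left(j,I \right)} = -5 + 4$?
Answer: $\frac{265}{4} \approx 66.25$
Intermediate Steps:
$r{\left(j,I \right)} = -1$
$G{\left(p \right)} = 3 + p$ ($G{\left(p \right)} = 4 + \left(-1 + p\right) = 3 + p$)
$s{\left(w \right)} = 5$ ($s{\left(w \right)} = 2 + \left(3 + \left(w - w\right)\right) = 2 + \left(3 + 0\right) = 2 + 3 = 5$)
$d = 5$ ($d = 5 + 0 = 5$)
$s{\left(r{\left(-1,-5 \right)} \right)} + d \frac{24 - 73}{-19 + 15} = 5 + 5 \frac{24 - 73}{-19 + 15} = 5 + 5 \left(- \frac{49}{-4}\right) = 5 + 5 \left(\left(-49\right) \left(- \frac{1}{4}\right)\right) = 5 + 5 \cdot \frac{49}{4} = 5 + \frac{245}{4} = \frac{265}{4}$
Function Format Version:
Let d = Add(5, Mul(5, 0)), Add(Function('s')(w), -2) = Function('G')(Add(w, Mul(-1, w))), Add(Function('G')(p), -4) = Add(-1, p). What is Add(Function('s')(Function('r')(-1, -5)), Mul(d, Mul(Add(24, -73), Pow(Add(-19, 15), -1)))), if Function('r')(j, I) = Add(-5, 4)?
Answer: Rational(265, 4) ≈ 66.250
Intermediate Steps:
Function('r')(j, I) = -1
Function('G')(p) = Add(3, p) (Function('G')(p) = Add(4, Add(-1, p)) = Add(3, p))
Function('s')(w) = 5 (Function('s')(w) = Add(2, Add(3, Add(w, Mul(-1, w)))) = Add(2, Add(3, 0)) = Add(2, 3) = 5)
d = 5 (d = Add(5, 0) = 5)
Add(Function('s')(Function('r')(-1, -5)), Mul(d, Mul(Add(24, -73), Pow(Add(-19, 15), -1)))) = Add(5, Mul(5, Mul(Add(24, -73), Pow(Add(-19, 15), -1)))) = Add(5, Mul(5, Mul(-49, Pow(-4, -1)))) = Add(5, Mul(5, Mul(-49, Rational(-1, 4)))) = Add(5, Mul(5, Rational(49, 4))) = Add(5, Rational(245, 4)) = Rational(265, 4)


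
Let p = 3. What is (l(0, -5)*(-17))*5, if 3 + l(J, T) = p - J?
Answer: 0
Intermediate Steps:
l(J, T) = -J (l(J, T) = -3 + (3 - J) = -J)
(l(0, -5)*(-17))*5 = (-1*0*(-17))*5 = (0*(-17))*5 = 0*5 = 0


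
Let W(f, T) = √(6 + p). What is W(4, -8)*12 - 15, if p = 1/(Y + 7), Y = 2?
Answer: -15 + 4*√55 ≈ 14.665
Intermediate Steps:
p = ⅑ (p = 1/(2 + 7) = 1/9 = ⅑ ≈ 0.11111)
W(f, T) = √55/3 (W(f, T) = √(6 + ⅑) = √(55/9) = √55/3)
W(4, -8)*12 - 15 = (√55/3)*12 - 15 = 4*√55 - 15 = -15 + 4*√55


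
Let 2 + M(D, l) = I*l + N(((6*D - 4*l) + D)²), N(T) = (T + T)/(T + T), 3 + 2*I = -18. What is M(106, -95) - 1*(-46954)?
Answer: 95901/2 ≈ 47951.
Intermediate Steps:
I = -21/2 (I = -3/2 + (½)*(-18) = -3/2 - 9 = -21/2 ≈ -10.500)
N(T) = 1 (N(T) = (2*T)/((2*T)) = (2*T)*(1/(2*T)) = 1)
M(D, l) = -1 - 21*l/2 (M(D, l) = -2 + (-21*l/2 + 1) = -2 + (1 - 21*l/2) = -1 - 21*l/2)
M(106, -95) - 1*(-46954) = (-1 - 21/2*(-95)) - 1*(-46954) = (-1 + 1995/2) + 46954 = 1993/2 + 46954 = 95901/2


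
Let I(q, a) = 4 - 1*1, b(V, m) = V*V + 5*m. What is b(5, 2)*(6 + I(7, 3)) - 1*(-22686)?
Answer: 23001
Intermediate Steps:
b(V, m) = V**2 + 5*m
I(q, a) = 3 (I(q, a) = 4 - 1 = 3)
b(5, 2)*(6 + I(7, 3)) - 1*(-22686) = (5**2 + 5*2)*(6 + 3) - 1*(-22686) = (25 + 10)*9 + 22686 = 35*9 + 22686 = 315 + 22686 = 23001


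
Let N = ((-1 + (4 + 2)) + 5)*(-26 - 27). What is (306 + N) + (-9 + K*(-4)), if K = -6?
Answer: -209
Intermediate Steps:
N = -530 (N = ((-1 + 6) + 5)*(-53) = (5 + 5)*(-53) = 10*(-53) = -530)
(306 + N) + (-9 + K*(-4)) = (306 - 530) + (-9 - 6*(-4)) = -224 + (-9 + 24) = -224 + 15 = -209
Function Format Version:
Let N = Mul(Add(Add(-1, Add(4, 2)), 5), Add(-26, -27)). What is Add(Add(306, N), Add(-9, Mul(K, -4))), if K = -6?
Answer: -209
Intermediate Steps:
N = -530 (N = Mul(Add(Add(-1, 6), 5), -53) = Mul(Add(5, 5), -53) = Mul(10, -53) = -530)
Add(Add(306, N), Add(-9, Mul(K, -4))) = Add(Add(306, -530), Add(-9, Mul(-6, -4))) = Add(-224, Add(-9, 24)) = Add(-224, 15) = -209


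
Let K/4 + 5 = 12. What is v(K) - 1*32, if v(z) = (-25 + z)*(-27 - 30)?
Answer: -203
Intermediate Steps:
K = 28 (K = -20 + 4*12 = -20 + 48 = 28)
v(z) = 1425 - 57*z (v(z) = (-25 + z)*(-57) = 1425 - 57*z)
v(K) - 1*32 = (1425 - 57*28) - 1*32 = (1425 - 1596) - 32 = -171 - 32 = -203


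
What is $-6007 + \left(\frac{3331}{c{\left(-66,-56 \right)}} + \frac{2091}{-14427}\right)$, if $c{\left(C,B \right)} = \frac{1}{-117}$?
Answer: $- \frac{1903085503}{4809} \approx -3.9573 \cdot 10^{5}$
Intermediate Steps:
$c{\left(C,B \right)} = - \frac{1}{117}$
$-6007 + \left(\frac{3331}{c{\left(-66,-56 \right)}} + \frac{2091}{-14427}\right) = -6007 + \left(\frac{3331}{- \frac{1}{117}} + \frac{2091}{-14427}\right) = -6007 + \left(3331 \left(-117\right) + 2091 \left(- \frac{1}{14427}\right)\right) = -6007 - \frac{1874197840}{4809} = - \frac{1903085503}{4809}$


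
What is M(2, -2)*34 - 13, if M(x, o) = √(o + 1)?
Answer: -13 + 34*I ≈ -13.0 + 34.0*I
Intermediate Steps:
M(x, o) = √(1 + o)
M(2, -2)*34 - 13 = √(1 - 2)*34 - 13 = √(-1)*34 - 13 = I*34 - 13 = 34*I - 13 = -13 + 34*I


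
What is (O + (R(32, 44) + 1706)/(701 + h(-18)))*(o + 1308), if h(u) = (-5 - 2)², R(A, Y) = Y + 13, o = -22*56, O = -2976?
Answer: -84749006/375 ≈ -2.2600e+5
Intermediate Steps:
o = -1232
R(A, Y) = 13 + Y
h(u) = 49 (h(u) = (-7)² = 49)
(O + (R(32, 44) + 1706)/(701 + h(-18)))*(o + 1308) = (-2976 + ((13 + 44) + 1706)/(701 + 49))*(-1232 + 1308) = (-2976 + (57 + 1706)/750)*76 = (-2976 + 1763*(1/750))*76 = (-2976 + 1763/750)*76 = -2230237/750*76 = -84749006/375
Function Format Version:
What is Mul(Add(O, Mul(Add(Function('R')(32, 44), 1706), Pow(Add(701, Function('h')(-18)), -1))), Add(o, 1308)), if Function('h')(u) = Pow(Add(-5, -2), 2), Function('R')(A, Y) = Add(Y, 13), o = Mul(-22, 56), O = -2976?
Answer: Rational(-84749006, 375) ≈ -2.2600e+5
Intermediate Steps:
o = -1232
Function('R')(A, Y) = Add(13, Y)
Function('h')(u) = 49 (Function('h')(u) = Pow(-7, 2) = 49)
Mul(Add(O, Mul(Add(Function('R')(32, 44), 1706), Pow(Add(701, Function('h')(-18)), -1))), Add(o, 1308)) = Mul(Add(-2976, Mul(Add(Add(13, 44), 1706), Pow(Add(701, 49), -1))), Add(-1232, 1308)) = Mul(Add(-2976, Mul(Add(57, 1706), Pow(750, -1))), 76) = Mul(Add(-2976, Mul(1763, Rational(1, 750))), 76) = Mul(Add(-2976, Rational(1763, 750)), 76) = Mul(Rational(-2230237, 750), 76) = Rational(-84749006, 375)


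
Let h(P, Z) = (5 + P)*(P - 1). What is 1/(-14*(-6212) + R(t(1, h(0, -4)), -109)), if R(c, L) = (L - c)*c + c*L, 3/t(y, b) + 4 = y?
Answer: 1/87185 ≈ 1.1470e-5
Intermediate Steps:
h(P, Z) = (-1 + P)*(5 + P) (h(P, Z) = (5 + P)*(-1 + P) = (-1 + P)*(5 + P))
t(y, b) = 3/(-4 + y)
R(c, L) = L*c + c*(L - c) (R(c, L) = c*(L - c) + L*c = L*c + c*(L - c))
1/(-14*(-6212) + R(t(1, h(0, -4)), -109)) = 1/(-14*(-6212) + (3/(-4 + 1))*(-3/(-4 + 1) + 2*(-109))) = 1/(86968 + (3/(-3))*(-3/(-3) - 218)) = 1/(86968 + (3*(-⅓))*(-3*(-1)/3 - 218)) = 1/(86968 - (-1*(-1) - 218)) = 1/(86968 - (1 - 218)) = 1/(86968 - 1*(-217)) = 1/(86968 + 217) = 1/87185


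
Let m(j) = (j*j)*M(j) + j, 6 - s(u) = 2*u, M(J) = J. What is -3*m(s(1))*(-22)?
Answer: 4488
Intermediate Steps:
s(u) = 6 - 2*u
m(j) = j + j³ (m(j) = (j*j)*j + j = j²*j + j = j³ + j = j + j³)
-3*m(s(1))*(-22) = -3*((6 - 2*1) + (6 - 2*1)³)*(-22) = -3*((6 - 2) + (6 - 2)³)*(-22) = -3*(4 + 4³)*(-22) = -3*(4 + 64)*(-22) = -3*68*(-22) = -204*(-22) = 4488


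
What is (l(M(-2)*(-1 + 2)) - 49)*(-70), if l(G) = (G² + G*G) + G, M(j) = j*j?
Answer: 910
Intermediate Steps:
M(j) = j²
l(G) = G + 2*G² (l(G) = (G² + G²) + G = 2*G² + G = G + 2*G²)
(l(M(-2)*(-1 + 2)) - 49)*(-70) = (((-2)²*(-1 + 2))*(1 + 2*((-2)²*(-1 + 2))) - 49)*(-70) = ((4*1)*(1 + 2*(4*1)) - 49)*(-70) = (4*(1 + 2*4) - 49)*(-70) = (4*(1 + 8) - 49)*(-70) = (4*9 - 49)*(-70) = (36 - 49)*(-70) = -13*(-70) = 910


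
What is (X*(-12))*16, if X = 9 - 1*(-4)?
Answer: -2496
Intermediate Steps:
X = 13 (X = 9 + 4 = 13)
(X*(-12))*16 = (13*(-12))*16 = -156*16 = -2496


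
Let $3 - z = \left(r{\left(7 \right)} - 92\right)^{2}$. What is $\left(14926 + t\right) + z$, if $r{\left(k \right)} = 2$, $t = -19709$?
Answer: $-12880$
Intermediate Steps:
$z = -8097$ ($z = 3 - \left(2 - 92\right)^{2} = 3 - \left(-90\right)^{2} = 3 - 8100 = -8097$)
$\left(14926 + t\right) + z = \left(14926 - 19709\right) - 8097 = -4783 - 8097 = -12880$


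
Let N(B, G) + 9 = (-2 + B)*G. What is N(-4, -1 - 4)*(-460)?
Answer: -9660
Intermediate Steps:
N(B, G) = -9 + G*(-2 + B) (N(B, G) = -9 + (-2 + B)*G = -9 + G*(-2 + B))
N(-4, -1 - 4)*(-460) = (-9 - 2*(-1 - 4) - 4*(-1 - 4))*(-460) = (-9 - 2*(-5) - 4*(-5))*(-460) = (-9 + 10 + 20)*(-460) = 21*(-460) = -9660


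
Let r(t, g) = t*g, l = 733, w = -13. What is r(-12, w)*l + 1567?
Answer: 115915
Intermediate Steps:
r(t, g) = g*t
r(-12, w)*l + 1567 = -13*(-12)*733 + 1567 = 156*733 + 1567 = 114348 + 1567 = 115915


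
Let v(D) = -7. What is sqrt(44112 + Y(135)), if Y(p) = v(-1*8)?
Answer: sqrt(44105) ≈ 210.01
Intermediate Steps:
Y(p) = -7
sqrt(44112 + Y(135)) = sqrt(44112 - 7) = sqrt(44105)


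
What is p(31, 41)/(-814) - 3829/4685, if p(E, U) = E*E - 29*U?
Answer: -1024313/1906795 ≈ -0.53719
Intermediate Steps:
p(E, U) = E² - 29*U
p(31, 41)/(-814) - 3829/4685 = (31² - 29*41)/(-814) - 3829/4685 = (961 - 1189)*(-1/814) - 3829*1/4685 = -228*(-1/814) - 3829/4685 = 114/407 - 3829/4685 = -1024313/1906795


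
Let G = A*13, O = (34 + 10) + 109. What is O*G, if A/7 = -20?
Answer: -278460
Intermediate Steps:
A = -140 (A = 7*(-20) = -140)
O = 153 (O = 44 + 109 = 153)
G = -1820 (G = -140*13 = -1820)
O*G = 153*(-1820) = -278460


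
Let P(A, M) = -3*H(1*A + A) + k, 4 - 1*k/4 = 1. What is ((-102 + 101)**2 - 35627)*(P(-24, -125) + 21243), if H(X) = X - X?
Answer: -757230630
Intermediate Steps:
H(X) = 0
k = 12 (k = 16 - 4*1 = 16 - 4 = 12)
P(A, M) = 12 (P(A, M) = -3*0 + 12 = 0 + 12 = 12)
((-102 + 101)**2 - 35627)*(P(-24, -125) + 21243) = ((-102 + 101)**2 - 35627)*(12 + 21243) = ((-1)**2 - 35627)*21255 = (1 - 35627)*21255 = -35626*21255 = -757230630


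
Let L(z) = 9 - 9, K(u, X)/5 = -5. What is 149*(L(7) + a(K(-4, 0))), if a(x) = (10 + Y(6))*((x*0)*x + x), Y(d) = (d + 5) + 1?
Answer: -81950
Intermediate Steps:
K(u, X) = -25 (K(u, X) = 5*(-5) = -25)
L(z) = 0
Y(d) = 6 + d (Y(d) = (5 + d) + 1 = 6 + d)
a(x) = 22*x (a(x) = (10 + (6 + 6))*((x*0)*x + x) = (10 + 12)*(0*x + x) = 22*(0 + x) = 22*x)
149*(L(7) + a(K(-4, 0))) = 149*(0 + 22*(-25)) = 149*(0 - 550) = 149*(-550) = -81950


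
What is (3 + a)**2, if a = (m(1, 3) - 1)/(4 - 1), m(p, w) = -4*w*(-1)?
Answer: 400/9 ≈ 44.444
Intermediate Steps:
m(p, w) = 4*w
a = 11/3 (a = (4*3 - 1)/(4 - 1) = (12 - 1)/3 = 11*(1/3) = 11/3 ≈ 3.6667)
(3 + a)**2 = (3 + 11/3)**2 = (20/3)**2 = 400/9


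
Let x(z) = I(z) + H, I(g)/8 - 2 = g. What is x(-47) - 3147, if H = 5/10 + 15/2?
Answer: -3499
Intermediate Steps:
I(g) = 16 + 8*g
H = 8 (H = 5*(⅒) + 15*(½) = ½ + 15/2 = 8)
x(z) = 24 + 8*z (x(z) = (16 + 8*z) + 8 = 24 + 8*z)
x(-47) - 3147 = (24 + 8*(-47)) - 3147 = (24 - 376) - 3147 = -352 - 3147 = -3499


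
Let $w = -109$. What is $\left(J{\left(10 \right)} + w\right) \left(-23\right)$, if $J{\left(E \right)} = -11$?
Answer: $2760$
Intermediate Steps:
$\left(J{\left(10 \right)} + w\right) \left(-23\right) = \left(-11 - 109\right) \left(-23\right) = \left(-120\right) \left(-23\right) = 2760$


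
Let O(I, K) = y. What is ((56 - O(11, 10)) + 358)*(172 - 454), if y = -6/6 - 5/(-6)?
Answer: -116795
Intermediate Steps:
y = -1/6 (y = -6*1/6 - 5*(-1/6) = -1 + 5/6 = -1/6 ≈ -0.16667)
O(I, K) = -1/6
((56 - O(11, 10)) + 358)*(172 - 454) = ((56 - 1*(-1/6)) + 358)*(172 - 454) = ((56 + 1/6) + 358)*(-282) = (337/6 + 358)*(-282) = (2485/6)*(-282) = -116795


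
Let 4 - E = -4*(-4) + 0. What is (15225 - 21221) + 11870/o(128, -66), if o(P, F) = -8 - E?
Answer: -6057/2 ≈ -3028.5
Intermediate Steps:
E = -12 (E = 4 - (-4*(-4) + 0) = 4 - (16 + 0) = 4 - 1*16 = 4 - 16 = -12)
o(P, F) = 4 (o(P, F) = -8 - 1*(-12) = -8 + 12 = 4)
(15225 - 21221) + 11870/o(128, -66) = (15225 - 21221) + 11870/4 = -5996 + 11870*(¼) = -5996 + 5935/2 = -6057/2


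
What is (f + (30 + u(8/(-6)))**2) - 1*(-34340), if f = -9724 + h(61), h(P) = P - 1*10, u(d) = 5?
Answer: 25892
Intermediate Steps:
h(P) = -10 + P (h(P) = P - 10 = -10 + P)
f = -9673 (f = -9724 + (-10 + 61) = -9724 + 51 = -9673)
(f + (30 + u(8/(-6)))**2) - 1*(-34340) = (-9673 + (30 + 5)**2) - 1*(-34340) = (-9673 + 35**2) + 34340 = (-9673 + 1225) + 34340 = -8448 + 34340 = 25892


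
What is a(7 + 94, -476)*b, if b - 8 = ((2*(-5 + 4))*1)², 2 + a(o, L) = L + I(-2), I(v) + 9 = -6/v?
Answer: -5808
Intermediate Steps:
I(v) = -9 - 6/v
a(o, L) = -8 + L (a(o, L) = -2 + (L + (-9 - 6/(-2))) = -2 + (L + (-9 - 6*(-½))) = -2 + (L + (-9 + 3)) = -2 + (L - 6) = -2 + (-6 + L) = -8 + L)
b = 12 (b = 8 + ((2*(-5 + 4))*1)² = 8 + ((2*(-1))*1)² = 8 + (-2*1)² = 8 + (-2)² = 8 + 4 = 12)
a(7 + 94, -476)*b = (-8 - 476)*12 = -484*12 = -5808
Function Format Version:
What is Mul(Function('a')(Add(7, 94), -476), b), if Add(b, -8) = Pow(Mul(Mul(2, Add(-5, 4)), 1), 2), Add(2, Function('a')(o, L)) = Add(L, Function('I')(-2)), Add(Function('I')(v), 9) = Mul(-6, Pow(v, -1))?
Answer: -5808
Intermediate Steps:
Function('I')(v) = Add(-9, Mul(-6, Pow(v, -1)))
Function('a')(o, L) = Add(-8, L) (Function('a')(o, L) = Add(-2, Add(L, Add(-9, Mul(-6, Pow(-2, -1))))) = Add(-2, Add(L, Add(-9, Mul(-6, Rational(-1, 2))))) = Add(-2, Add(L, Add(-9, 3))) = Add(-2, Add(L, -6)) = Add(-2, Add(-6, L)) = Add(-8, L))
b = 12 (b = Add(8, Pow(Mul(Mul(2, Add(-5, 4)), 1), 2)) = Add(8, Pow(Mul(Mul(2, -1), 1), 2)) = Add(8, Pow(Mul(-2, 1), 2)) = Add(8, Pow(-2, 2)) = Add(8, 4) = 12)
Mul(Function('a')(Add(7, 94), -476), b) = Mul(Add(-8, -476), 12) = Mul(-484, 12) = -5808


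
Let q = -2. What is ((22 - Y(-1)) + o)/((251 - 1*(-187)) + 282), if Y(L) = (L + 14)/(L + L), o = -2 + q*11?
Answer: 1/160 ≈ 0.0062500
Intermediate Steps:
o = -24 (o = -2 - 2*11 = -2 - 22 = -24)
Y(L) = (14 + L)/(2*L) (Y(L) = (14 + L)/((2*L)) = (14 + L)*(1/(2*L)) = (14 + L)/(2*L))
((22 - Y(-1)) + o)/((251 - 1*(-187)) + 282) = ((22 - (14 - 1)/(2*(-1))) - 24)/((251 - 1*(-187)) + 282) = ((22 - (-1)*13/2) - 24)/((251 + 187) + 282) = ((22 - 1*(-13/2)) - 24)/(438 + 282) = ((22 + 13/2) - 24)/720 = (57/2 - 24)*(1/720) = (9/2)*(1/720) = 1/160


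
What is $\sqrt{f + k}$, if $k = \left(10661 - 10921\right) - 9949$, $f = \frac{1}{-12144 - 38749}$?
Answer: $\frac{i \sqrt{26442304907734}}{50893} \approx 101.04 i$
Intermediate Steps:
$f = - \frac{1}{50893}$ ($f = \frac{1}{-50893} = - \frac{1}{50893} \approx -1.9649 \cdot 10^{-5}$)
$k = -10209$ ($k = -260 - 9949 = -10209$)
$\sqrt{f + k} = \sqrt{- \frac{1}{50893} - 10209} = \sqrt{- \frac{519566638}{50893}} = \frac{i \sqrt{26442304907734}}{50893}$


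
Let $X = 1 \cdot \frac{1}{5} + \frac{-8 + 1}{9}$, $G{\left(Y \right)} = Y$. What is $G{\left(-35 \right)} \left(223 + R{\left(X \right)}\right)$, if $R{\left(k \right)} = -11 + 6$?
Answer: $-7630$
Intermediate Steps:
$X = - \frac{26}{45}$ ($X = 1 \cdot \frac{1}{5} - \frac{7}{9} = \frac{1}{5} - \frac{7}{9} = - \frac{26}{45} \approx -0.57778$)
$R{\left(k \right)} = -5$
$G{\left(-35 \right)} \left(223 + R{\left(X \right)}\right) = - 35 \left(223 - 5\right) = \left(-35\right) 218 = -7630$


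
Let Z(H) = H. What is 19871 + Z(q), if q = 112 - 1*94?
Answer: 19889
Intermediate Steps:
q = 18 (q = 112 - 94 = 18)
19871 + Z(q) = 19871 + 18 = 19889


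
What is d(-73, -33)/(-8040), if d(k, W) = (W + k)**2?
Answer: -2809/2010 ≈ -1.3975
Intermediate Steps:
d(-73, -33)/(-8040) = (-33 - 73)**2/(-8040) = (-106)**2*(-1/8040) = 11236*(-1/8040) = -2809/2010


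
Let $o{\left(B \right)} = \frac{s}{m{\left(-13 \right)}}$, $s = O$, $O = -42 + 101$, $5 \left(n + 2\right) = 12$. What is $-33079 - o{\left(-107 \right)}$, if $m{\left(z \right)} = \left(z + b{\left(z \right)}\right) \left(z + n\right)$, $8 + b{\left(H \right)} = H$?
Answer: $- \frac{70855513}{2142} \approx -33079.0$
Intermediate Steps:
$n = \frac{2}{5}$ ($n = -2 + \frac{1}{5} \cdot 12 = -2 + \frac{12}{5} = \frac{2}{5} \approx 0.4$)
$b{\left(H \right)} = -8 + H$
$O = 59$
$s = 59$
$m{\left(z \right)} = \left(-8 + 2 z\right) \left(\frac{2}{5} + z\right)$ ($m{\left(z \right)} = \left(z + \left(-8 + z\right)\right) \left(z + \frac{2}{5}\right) = \left(-8 + 2 z\right) \left(\frac{2}{5} + z\right)$)
$o{\left(B \right)} = \frac{295}{2142}$ ($o{\left(B \right)} = \frac{59}{- \frac{16}{5} + 2 \left(-13\right)^{2} - - \frac{468}{5}} = \frac{59}{- \frac{16}{5} + 2 \cdot 169 + \frac{468}{5}} = \frac{59}{- \frac{16}{5} + 338 + \frac{468}{5}} = \frac{59}{\frac{2142}{5}} = 59 \cdot \frac{5}{2142} = \frac{295}{2142}$)
$-33079 - o{\left(-107 \right)} = -33079 - \frac{295}{2142} = - \frac{70855513}{2142}$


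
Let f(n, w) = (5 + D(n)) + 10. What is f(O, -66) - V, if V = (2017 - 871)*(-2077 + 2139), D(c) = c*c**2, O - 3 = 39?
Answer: 3051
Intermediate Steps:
O = 42 (O = 3 + 39 = 42)
D(c) = c**3
V = 71052 (V = 1146*62 = 71052)
f(n, w) = 15 + n**3 (f(n, w) = (5 + n**3) + 10 = 15 + n**3)
f(O, -66) - V = (15 + 42**3) - 1*71052 = (15 + 74088) - 71052 = 74103 - 71052 = 3051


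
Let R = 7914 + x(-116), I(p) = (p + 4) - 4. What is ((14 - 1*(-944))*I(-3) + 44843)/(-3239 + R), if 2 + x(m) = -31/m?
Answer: 4868404/542099 ≈ 8.9807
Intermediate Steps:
I(p) = p (I(p) = (4 + p) - 4 = p)
x(m) = -2 - 31/m
R = 917823/116 (R = 7914 + (-2 - 31/(-116)) = 7914 + (-2 - 31*(-1/116)) = 7914 + (-2 + 31/116) = 7914 - 201/116 = 917823/116 ≈ 7912.3)
((14 - 1*(-944))*I(-3) + 44843)/(-3239 + R) = ((14 - 1*(-944))*(-3) + 44843)/(-3239 + 917823/116) = ((14 + 944)*(-3) + 44843)/(542099/116) = (958*(-3) + 44843)*(116/542099) = (-2874 + 44843)*(116/542099) = 41969*(116/542099) = 4868404/542099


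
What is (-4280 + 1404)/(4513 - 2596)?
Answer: -2876/1917 ≈ -1.5003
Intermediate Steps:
(-4280 + 1404)/(4513 - 2596) = -2876/1917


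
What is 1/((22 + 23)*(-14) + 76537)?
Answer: 1/75907 ≈ 1.3174e-5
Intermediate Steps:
1/((22 + 23)*(-14) + 76537) = 1/(45*(-14) + 76537) = 1/(-630 + 76537) = 1/75907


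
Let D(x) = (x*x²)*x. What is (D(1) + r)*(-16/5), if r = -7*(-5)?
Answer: -576/5 ≈ -115.20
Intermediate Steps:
D(x) = x⁴ (D(x) = x³*x = x⁴)
r = 35
(D(1) + r)*(-16/5) = (1⁴ + 35)*(-16/5) = (1 + 35)*(-16*⅕) = 36*(-16/5) = -576/5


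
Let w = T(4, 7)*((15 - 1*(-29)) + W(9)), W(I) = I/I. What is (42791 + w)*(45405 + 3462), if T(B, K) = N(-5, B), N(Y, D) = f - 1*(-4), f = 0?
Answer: 2099863857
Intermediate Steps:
N(Y, D) = 4 (N(Y, D) = 0 - 1*(-4) = 0 + 4 = 4)
T(B, K) = 4
W(I) = 1
w = 180 (w = 4*((15 - 1*(-29)) + 1) = 4*((15 + 29) + 1) = 4*(44 + 1) = 4*45 = 180)
(42791 + w)*(45405 + 3462) = (42791 + 180)*(45405 + 3462) = 42971*48867 = 2099863857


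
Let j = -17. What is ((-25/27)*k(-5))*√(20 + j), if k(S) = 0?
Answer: 0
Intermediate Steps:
((-25/27)*k(-5))*√(20 + j) = (-25/27*0)*√(20 - 17) = (-25*1/27*0)*√3 = (-25/27*0)*√3 = 0*√3 = 0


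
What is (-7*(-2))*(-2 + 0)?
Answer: -28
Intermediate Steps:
(-7*(-2))*(-2 + 0) = 14*(-2) = -28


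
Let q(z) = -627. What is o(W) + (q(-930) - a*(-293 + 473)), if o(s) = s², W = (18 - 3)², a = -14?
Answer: 52518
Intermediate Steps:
W = 225 (W = 15² = 225)
o(W) + (q(-930) - a*(-293 + 473)) = 225² + (-627 - (-14)*(-293 + 473)) = 50625 + (-627 - (-14)*180) = 50625 + (-627 - 1*(-2520)) = 50625 + (-627 + 2520) = 50625 + 1893 = 52518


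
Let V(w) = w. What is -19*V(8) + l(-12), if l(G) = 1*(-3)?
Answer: -155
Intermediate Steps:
l(G) = -3
-19*V(8) + l(-12) = -19*8 - 3 = -152 - 3 = -155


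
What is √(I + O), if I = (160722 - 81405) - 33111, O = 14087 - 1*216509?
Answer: 2*I*√39054 ≈ 395.24*I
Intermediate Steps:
O = -202422 (O = 14087 - 216509 = -202422)
I = 46206 (I = 79317 - 33111 = 46206)
√(I + O) = √(46206 - 202422) = √(-156216) = 2*I*√39054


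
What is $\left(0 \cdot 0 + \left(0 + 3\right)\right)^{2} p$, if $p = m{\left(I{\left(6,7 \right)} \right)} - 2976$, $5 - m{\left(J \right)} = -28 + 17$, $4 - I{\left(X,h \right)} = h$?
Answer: $-26640$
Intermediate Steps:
$I{\left(X,h \right)} = 4 - h$
$m{\left(J \right)} = 16$ ($m{\left(J \right)} = 5 - \left(-28 + 17\right) = 5 - -11 = 5 + 11 = 16$)
$p = -2960$ ($p = 16 - 2976 = -2960$)
$\left(0 \cdot 0 + \left(0 + 3\right)\right)^{2} p = \left(0 \cdot 0 + \left(0 + 3\right)\right)^{2} \left(-2960\right) = \left(0 + 3\right)^{2} \left(-2960\right) = 3^{2} \left(-2960\right) = 9 \left(-2960\right) = -26640$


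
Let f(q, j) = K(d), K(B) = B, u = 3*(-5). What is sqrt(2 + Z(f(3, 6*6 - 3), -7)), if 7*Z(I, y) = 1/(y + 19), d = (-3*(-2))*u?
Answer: 13*sqrt(21)/42 ≈ 1.4184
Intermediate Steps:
u = -15
d = -90 (d = -3*(-2)*(-15) = 6*(-15) = -90)
f(q, j) = -90
Z(I, y) = 1/(7*(19 + y)) (Z(I, y) = 1/(7*(y + 19)) = 1/(7*(19 + y)))
sqrt(2 + Z(f(3, 6*6 - 3), -7)) = sqrt(2 + 1/(7*(19 - 7))) = sqrt(2 + (1/7)/12) = sqrt(2 + (1/7)*(1/12)) = sqrt(2 + 1/84) = sqrt(169/84) = 13*sqrt(21)/42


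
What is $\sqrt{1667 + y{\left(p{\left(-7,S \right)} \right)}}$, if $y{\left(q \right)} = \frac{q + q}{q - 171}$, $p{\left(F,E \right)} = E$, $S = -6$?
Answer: $\frac{\sqrt{5803063}}{59} \approx 40.83$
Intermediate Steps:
$y{\left(q \right)} = \frac{2 q}{-171 + q}$
$\sqrt{1667 + y{\left(p{\left(-7,S \right)} \right)}} = \sqrt{1667 + 2 \left(-6\right) \frac{1}{-171 - 6}} = \sqrt{1667 + 2 \left(-6\right) \frac{1}{-177}} = \sqrt{1667 + 2 \left(-6\right) \left(- \frac{1}{177}\right)} = \sqrt{1667 + \frac{4}{59}} = \sqrt{\frac{98357}{59}} = \frac{\sqrt{5803063}}{59}$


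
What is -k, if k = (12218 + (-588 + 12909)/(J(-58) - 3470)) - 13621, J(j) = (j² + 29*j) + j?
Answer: 2602259/1846 ≈ 1409.7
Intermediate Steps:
J(j) = j² + 30*j
k = -2602259/1846 (k = (12218 + (-588 + 12909)/(-58*(30 - 58) - 3470)) - 13621 = (12218 + 12321/(-58*(-28) - 3470)) - 13621 = (12218 + 12321/(1624 - 3470)) - 13621 = (12218 + 12321/(-1846)) - 13621 = (12218 + 12321*(-1/1846)) - 13621 = (12218 - 12321/1846) - 13621 = 22542107/1846 - 13621 = -2602259/1846 ≈ -1409.7)
-k = -1*(-2602259/1846) = 2602259/1846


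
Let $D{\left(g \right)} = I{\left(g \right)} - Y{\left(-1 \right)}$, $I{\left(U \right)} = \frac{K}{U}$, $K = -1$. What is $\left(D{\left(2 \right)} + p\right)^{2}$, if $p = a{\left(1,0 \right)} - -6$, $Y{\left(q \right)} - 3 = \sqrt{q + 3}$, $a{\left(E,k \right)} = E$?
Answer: $\frac{57}{4} - 7 \sqrt{2} \approx 4.3505$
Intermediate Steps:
$I{\left(U \right)} = - \frac{1}{U}$
$Y{\left(q \right)} = 3 + \sqrt{3 + q}$ ($Y{\left(q \right)} = 3 + \sqrt{q + 3} = 3 + \sqrt{3 + q}$)
$D{\left(g \right)} = -3 - \sqrt{2} - \frac{1}{g}$ ($D{\left(g \right)} = - \frac{1}{g} - \left(3 + \sqrt{3 - 1}\right) = - \frac{1}{g} - \left(3 + \sqrt{2}\right) = -3 - \sqrt{2} - \frac{1}{g}$)
$p = 7$ ($p = 1 - -6 = 1 + 6 = 7$)
$\left(D{\left(2 \right)} + p\right)^{2} = \left(\left(-3 - \sqrt{2} - \frac{1}{2}\right) + 7\right)^{2} = \left(\left(- \frac{7}{2} - \sqrt{2}\right) + 7\right)^{2} = \left(\frac{7}{2} - \sqrt{2}\right)^{2}$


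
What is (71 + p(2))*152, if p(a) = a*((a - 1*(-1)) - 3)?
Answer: 10792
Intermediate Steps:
p(a) = a*(-2 + a) (p(a) = a*((a + 1) - 3) = a*((1 + a) - 3) = a*(-2 + a))
(71 + p(2))*152 = (71 + 2*(-2 + 2))*152 = (71 + 2*0)*152 = (71 + 0)*152 = 71*152 = 10792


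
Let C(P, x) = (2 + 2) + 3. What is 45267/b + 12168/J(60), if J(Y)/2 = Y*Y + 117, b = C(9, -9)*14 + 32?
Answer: 18783151/53690 ≈ 349.84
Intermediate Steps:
C(P, x) = 7 (C(P, x) = 4 + 3 = 7)
b = 130 (b = 7*14 + 32 = 98 + 32 = 130)
J(Y) = 234 + 2*Y**2 (J(Y) = 2*(Y*Y + 117) = 2*(Y**2 + 117) = 2*(117 + Y**2) = 234 + 2*Y**2)
45267/b + 12168/J(60) = 45267/130 + 12168/(234 + 2*60**2) = 45267*(1/130) + 12168/(234 + 2*3600) = 45267/130 + 12168/(234 + 7200) = 45267/130 + 12168/7434 = 45267/130 + 12168*(1/7434) = 45267/130 + 676/413 = 18783151/53690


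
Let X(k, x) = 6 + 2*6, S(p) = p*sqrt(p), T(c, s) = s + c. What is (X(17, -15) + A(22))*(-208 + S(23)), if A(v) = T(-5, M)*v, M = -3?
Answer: 32864 - 3634*sqrt(23) ≈ 15436.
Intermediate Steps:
T(c, s) = c + s
S(p) = p**(3/2)
X(k, x) = 18 (X(k, x) = 6 + 12 = 18)
A(v) = -8*v (A(v) = (-5 - 3)*v = -8*v)
(X(17, -15) + A(22))*(-208 + S(23)) = (18 - 8*22)*(-208 + 23**(3/2)) = (18 - 176)*(-208 + 23*sqrt(23)) = -158*(-208 + 23*sqrt(23)) = 32864 - 3634*sqrt(23)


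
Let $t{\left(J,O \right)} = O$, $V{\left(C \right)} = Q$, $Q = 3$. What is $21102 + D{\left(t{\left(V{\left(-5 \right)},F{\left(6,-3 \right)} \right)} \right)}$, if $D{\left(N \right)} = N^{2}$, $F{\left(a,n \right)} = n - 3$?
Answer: $21138$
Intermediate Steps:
$V{\left(C \right)} = 3$
$F{\left(a,n \right)} = -3 + n$
$21102 + D{\left(t{\left(V{\left(-5 \right)},F{\left(6,-3 \right)} \right)} \right)} = 21102 + \left(-3 - 3\right)^{2} = 21102 + \left(-6\right)^{2} = 21102 + 36 = 21138$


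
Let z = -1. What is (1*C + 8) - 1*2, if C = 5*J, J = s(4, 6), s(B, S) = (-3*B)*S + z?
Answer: -359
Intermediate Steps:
s(B, S) = -1 - 3*B*S (s(B, S) = (-3*B)*S - 1 = -3*B*S - 1 = -1 - 3*B*S)
J = -73 (J = -1 - 3*4*6 = -1 - 72 = -73)
C = -365 (C = 5*(-73) = -365)
(1*C + 8) - 1*2 = (1*(-365) + 8) - 1*2 = (-365 + 8) - 2 = -357 - 2 = -359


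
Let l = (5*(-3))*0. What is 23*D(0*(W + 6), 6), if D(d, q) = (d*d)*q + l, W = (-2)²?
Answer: 0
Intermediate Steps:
W = 4
l = 0 (l = -15*0 = 0)
D(d, q) = q*d² (D(d, q) = (d*d)*q + 0 = d²*q + 0 = q*d² + 0 = q*d²)
23*D(0*(W + 6), 6) = 23*(6*(0*(4 + 6))²) = 23*(6*(0*10)²) = 23*(6*0²) = 23*(6*0) = 23*0 = 0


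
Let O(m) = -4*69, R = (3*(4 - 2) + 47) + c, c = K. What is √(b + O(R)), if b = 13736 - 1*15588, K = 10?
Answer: 4*I*√133 ≈ 46.13*I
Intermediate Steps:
c = 10
b = -1852 (b = 13736 - 15588 = -1852)
R = 63 (R = (3*(4 - 2) + 47) + 10 = (3*2 + 47) + 10 = (6 + 47) + 10 = 53 + 10 = 63)
O(m) = -276
√(b + O(R)) = √(-1852 - 276) = √(-2128) = 4*I*√133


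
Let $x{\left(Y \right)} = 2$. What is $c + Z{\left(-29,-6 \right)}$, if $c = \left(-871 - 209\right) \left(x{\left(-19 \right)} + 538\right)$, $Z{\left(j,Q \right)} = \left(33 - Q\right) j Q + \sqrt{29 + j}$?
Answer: $-576414$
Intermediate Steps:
$Z{\left(j,Q \right)} = \sqrt{29 + j} + Q j \left(33 - Q\right)$ ($Z{\left(j,Q \right)} = j \left(33 - Q\right) Q + \sqrt{29 + j} = Q j \left(33 - Q\right) + \sqrt{29 + j} = \sqrt{29 + j} + Q j \left(33 - Q\right)$)
$c = -583200$ ($c = \left(-871 - 209\right) \left(2 + 538\right) = \left(-1080\right) 540 = -583200$)
$c + Z{\left(-29,-6 \right)} = -583200 + \left(\sqrt{29 - 29} - - 29 \left(-6\right)^{2} + 33 \left(-6\right) \left(-29\right)\right) = -583200 + \left(\sqrt{0} - \left(-29\right) 36 + 5742\right) = -583200 + \left(0 + 1044 + 5742\right) = -583200 + 6786 = -576414$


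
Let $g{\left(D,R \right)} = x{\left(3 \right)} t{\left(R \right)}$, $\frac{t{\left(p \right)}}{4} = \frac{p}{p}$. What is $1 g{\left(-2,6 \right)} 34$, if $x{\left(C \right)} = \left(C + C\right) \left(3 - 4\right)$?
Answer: $-816$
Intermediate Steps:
$t{\left(p \right)} = 4$ ($t{\left(p \right)} = 4 \frac{p}{p} = 4 \cdot 1 = 4$)
$x{\left(C \right)} = - 2 C$ ($x{\left(C \right)} = 2 C \left(-1\right) = - 2 C$)
$g{\left(D,R \right)} = -24$ ($g{\left(D,R \right)} = \left(-2\right) 3 \cdot 4 = \left(-6\right) 4 = -24$)
$1 g{\left(-2,6 \right)} 34 = 1 \left(-24\right) 34 = \left(-24\right) 34 = -816$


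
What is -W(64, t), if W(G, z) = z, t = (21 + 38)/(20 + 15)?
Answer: -59/35 ≈ -1.6857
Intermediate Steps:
t = 59/35 ≈ 1.6857
-W(64, t) = -1*59/35 = -59/35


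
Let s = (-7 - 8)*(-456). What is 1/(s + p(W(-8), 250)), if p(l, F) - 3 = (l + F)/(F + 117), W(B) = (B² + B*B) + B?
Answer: 367/2511751 ≈ 0.00014611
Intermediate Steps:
W(B) = B + 2*B² (W(B) = (B² + B²) + B = 2*B² + B = B + 2*B²)
s = 6840 (s = -15*(-456) = 6840)
p(l, F) = 3 + (F + l)/(117 + F) (p(l, F) = 3 + (l + F)/(F + 117) = 3 + (F + l)/(117 + F))
1/(s + p(W(-8), 250)) = 1/(6840 + (351 - 8*(1 + 2*(-8)) + 4*250)/(117 + 250)) = 1/(6840 + (351 - 8*(1 - 16) + 1000)/367) = 1/(6840 + (351 - 8*(-15) + 1000)/367) = 1/(6840 + (351 + 120 + 1000)/367) = 1/(6840 + (1/367)*1471) = 1/(6840 + 1471/367) = 1/(2511751/367) = 367/2511751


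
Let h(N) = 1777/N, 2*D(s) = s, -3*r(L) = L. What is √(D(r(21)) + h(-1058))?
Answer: 2*I*√685/23 ≈ 2.2759*I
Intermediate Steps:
r(L) = -L/3
D(s) = s/2
√(D(r(21)) + h(-1058)) = √((-⅓*21)/2 + 1777/(-1058)) = √((½)*(-7) + 1777*(-1/1058)) = √(-7/2 - 1777/1058) = √(-2740/529) = 2*I*√685/23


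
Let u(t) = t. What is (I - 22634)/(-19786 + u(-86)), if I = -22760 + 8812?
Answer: 6097/3312 ≈ 1.8409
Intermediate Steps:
I = -13948
(I - 22634)/(-19786 + u(-86)) = (-13948 - 22634)/(-19786 - 86) = -36582/(-19872) = -36582*(-1/19872) = 6097/3312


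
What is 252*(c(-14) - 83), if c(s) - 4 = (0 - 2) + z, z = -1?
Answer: -20664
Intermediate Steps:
c(s) = 1 (c(s) = 4 + ((0 - 2) - 1) = 4 + (-2 - 1) = 4 - 3 = 1)
252*(c(-14) - 83) = 252*(1 - 83) = 252*(-82) = -20664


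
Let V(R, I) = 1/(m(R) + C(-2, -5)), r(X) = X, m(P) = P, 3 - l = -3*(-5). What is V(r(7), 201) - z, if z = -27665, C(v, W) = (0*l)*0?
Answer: 193656/7 ≈ 27665.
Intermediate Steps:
l = -12 (l = 3 - (-3)*(-5) = 3 - 1*15 = 3 - 15 = -12)
C(v, W) = 0 (C(v, W) = (0*(-12))*0 = 0*0 = 0)
V(R, I) = 1/R (V(R, I) = 1/(R + 0) = 1/R)
V(r(7), 201) - z = 1/7 - 1*(-27665) = 1/7 + 27665 = 193656/7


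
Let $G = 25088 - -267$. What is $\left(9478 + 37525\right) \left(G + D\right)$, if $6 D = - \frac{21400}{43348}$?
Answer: $\frac{38745218251190}{32511} \approx 1.1918 \cdot 10^{9}$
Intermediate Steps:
$D = - \frac{2675}{32511}$ ($D = \frac{\left(-21400\right) \frac{1}{43348}}{6} = \frac{1}{6} \left(- \frac{5350}{10837}\right) = - \frac{2675}{32511} \approx -0.08228$)
$G = 25355$ ($G = 25088 + 267 = 25355$)
$\left(9478 + 37525\right) \left(G + D\right) = \left(9478 + 37525\right) \left(25355 - \frac{2675}{32511}\right) = 47003 \cdot \frac{824313730}{32511} = \frac{38745218251190}{32511}$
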